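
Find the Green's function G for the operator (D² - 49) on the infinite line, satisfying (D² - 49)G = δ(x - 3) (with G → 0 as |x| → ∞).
-\frac{e^{-7|x - 3|}}{14}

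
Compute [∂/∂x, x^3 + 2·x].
3 x^{2} + 2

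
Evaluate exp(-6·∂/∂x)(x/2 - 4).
\frac{x}{2} - 7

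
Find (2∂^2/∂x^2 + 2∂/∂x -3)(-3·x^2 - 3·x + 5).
9 x^{2} - 3 x - 33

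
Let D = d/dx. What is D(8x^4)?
32 x^{3}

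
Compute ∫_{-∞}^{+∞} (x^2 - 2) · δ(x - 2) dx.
2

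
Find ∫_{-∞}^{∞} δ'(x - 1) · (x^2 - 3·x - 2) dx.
1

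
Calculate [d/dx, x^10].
10 x^{9}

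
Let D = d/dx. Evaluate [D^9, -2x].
-18D^{8}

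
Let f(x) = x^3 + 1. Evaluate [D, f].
3 x^{2}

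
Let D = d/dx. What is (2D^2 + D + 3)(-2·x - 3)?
- 6 x - 11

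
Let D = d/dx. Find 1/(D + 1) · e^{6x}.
\frac{e^{6 x}}{7}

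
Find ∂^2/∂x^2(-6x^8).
- 336 x^{6}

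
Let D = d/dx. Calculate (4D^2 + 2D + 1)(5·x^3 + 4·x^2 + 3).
5 x^{3} + 34 x^{2} + 136 x + 35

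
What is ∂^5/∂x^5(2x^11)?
110880 x^{6}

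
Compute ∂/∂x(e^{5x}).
5 e^{5 x}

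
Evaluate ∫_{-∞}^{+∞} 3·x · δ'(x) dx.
-3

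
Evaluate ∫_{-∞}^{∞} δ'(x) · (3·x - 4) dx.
-3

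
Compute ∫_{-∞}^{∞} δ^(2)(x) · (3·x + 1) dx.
0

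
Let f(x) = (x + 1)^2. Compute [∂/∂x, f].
2 x + 2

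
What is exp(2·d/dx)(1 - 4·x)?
- 4 x - 7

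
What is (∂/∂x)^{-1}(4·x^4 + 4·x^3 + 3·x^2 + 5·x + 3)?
\frac{4 x^{5}}{5} + x^{4} + x^{3} + \frac{5 x^{2}}{2} + 3 x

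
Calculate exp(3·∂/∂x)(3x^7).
3 x^{7} + 63 x^{6} + 567 x^{5} + 2835 x^{4} + 8505 x^{3} + 15309 x^{2} + 15309 x + 6561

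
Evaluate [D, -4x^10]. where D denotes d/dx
- 40 x^{9}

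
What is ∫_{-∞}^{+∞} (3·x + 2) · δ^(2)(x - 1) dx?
0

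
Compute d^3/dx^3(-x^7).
- 210 x^{4}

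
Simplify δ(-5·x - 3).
\frac{\delta(x + 3/5)}{5}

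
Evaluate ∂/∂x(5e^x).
5 e^{x}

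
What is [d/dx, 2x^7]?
14 x^{6}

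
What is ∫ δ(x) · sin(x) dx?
0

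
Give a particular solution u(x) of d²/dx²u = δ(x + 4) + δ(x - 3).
\frac{|x + 4|}{2} + \frac{|x - 3|}{2}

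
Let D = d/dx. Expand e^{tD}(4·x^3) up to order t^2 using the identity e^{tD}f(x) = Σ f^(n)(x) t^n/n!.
4 x \left(3 t^{2} + 3 t x + x^{2}\right)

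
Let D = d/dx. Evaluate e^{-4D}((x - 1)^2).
x^{2} - 10 x + 25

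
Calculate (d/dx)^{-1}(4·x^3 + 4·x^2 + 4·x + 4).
x^{4} + \frac{4 x^{3}}{3} + 2 x^{2} + 4 x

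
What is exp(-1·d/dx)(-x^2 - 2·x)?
1 - x^{2}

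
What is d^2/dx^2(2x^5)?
40 x^{3}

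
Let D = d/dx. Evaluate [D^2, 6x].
12D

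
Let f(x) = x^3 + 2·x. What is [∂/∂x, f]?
3 x^{2} + 2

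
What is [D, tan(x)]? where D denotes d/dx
\frac{1}{\cos^{2}{\left(x \right)}}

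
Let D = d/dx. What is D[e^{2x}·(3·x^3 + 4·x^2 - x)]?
\left(6 x^{3} + 17 x^{2} + 6 x - 1\right) e^{2 x}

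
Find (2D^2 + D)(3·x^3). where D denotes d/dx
9 x \left(x + 4\right)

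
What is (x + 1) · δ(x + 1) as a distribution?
0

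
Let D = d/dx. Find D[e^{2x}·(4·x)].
\left(8 x + 4\right) e^{2 x}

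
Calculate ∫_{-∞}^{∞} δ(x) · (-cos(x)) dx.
-1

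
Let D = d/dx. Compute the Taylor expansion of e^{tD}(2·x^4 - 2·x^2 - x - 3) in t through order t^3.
8 t^{3} x + t^{2} \left(12 x^{2} - 2\right) - t \left(- 8 x^{3} + 4 x + 1\right) + 2 x^{4} - 2 x^{2} - x - 3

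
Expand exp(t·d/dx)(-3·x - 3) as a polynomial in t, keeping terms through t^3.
- 3 t - 3 x - 3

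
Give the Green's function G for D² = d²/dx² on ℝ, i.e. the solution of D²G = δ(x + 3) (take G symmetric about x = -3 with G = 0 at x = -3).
\frac{|x + 3|}{2}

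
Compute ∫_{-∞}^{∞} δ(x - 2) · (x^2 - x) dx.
2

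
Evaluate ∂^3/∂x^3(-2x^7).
- 420 x^{4}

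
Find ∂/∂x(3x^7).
21 x^{6}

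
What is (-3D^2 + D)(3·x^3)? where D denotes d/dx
9 x \left(x - 6\right)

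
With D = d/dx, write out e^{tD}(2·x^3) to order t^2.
2 x \left(3 t^{2} + 3 t x + x^{2}\right)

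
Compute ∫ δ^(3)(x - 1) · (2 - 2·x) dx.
0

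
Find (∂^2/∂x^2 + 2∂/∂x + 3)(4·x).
12 x + 8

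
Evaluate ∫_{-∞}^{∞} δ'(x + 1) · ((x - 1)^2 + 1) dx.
4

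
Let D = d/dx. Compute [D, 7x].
7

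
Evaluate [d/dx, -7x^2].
- 14 x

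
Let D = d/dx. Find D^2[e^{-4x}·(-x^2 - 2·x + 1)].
2 \left(- 8 x^{2} - 8 x + 15\right) e^{- 4 x}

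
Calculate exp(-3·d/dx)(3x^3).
3 x^{3} - 27 x^{2} + 81 x - 81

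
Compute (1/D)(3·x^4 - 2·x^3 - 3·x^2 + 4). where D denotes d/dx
\frac{3 x^{5}}{5} - \frac{x^{4}}{2} - x^{3} + 4 x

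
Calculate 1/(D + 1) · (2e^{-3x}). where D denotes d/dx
- e^{- 3 x}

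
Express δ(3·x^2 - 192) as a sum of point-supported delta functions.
\frac{\delta(x - 8) + \delta(x + 8)}{48}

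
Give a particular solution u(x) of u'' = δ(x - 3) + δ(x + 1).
\frac{|x - 3|}{2} + \frac{|x + 1|}{2}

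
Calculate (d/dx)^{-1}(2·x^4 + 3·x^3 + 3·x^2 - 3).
\frac{2 x^{5}}{5} + \frac{3 x^{4}}{4} + x^{3} - 3 x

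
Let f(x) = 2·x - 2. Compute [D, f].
2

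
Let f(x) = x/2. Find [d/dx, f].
\frac{1}{2}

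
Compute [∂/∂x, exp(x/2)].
\frac{e^{\frac{x}{2}}}{2}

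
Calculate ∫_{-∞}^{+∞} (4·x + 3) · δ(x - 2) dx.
11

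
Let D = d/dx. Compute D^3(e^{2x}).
8 e^{2 x}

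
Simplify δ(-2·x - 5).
\frac{\delta(x + 5/2)}{2}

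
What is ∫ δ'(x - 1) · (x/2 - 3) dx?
- \frac{1}{2}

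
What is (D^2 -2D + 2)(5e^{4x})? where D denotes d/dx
50 e^{4 x}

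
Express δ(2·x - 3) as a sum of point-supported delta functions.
\frac{\delta(x - 3/2)}{2}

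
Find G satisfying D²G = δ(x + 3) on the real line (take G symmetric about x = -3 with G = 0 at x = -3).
\frac{|x + 3|}{2}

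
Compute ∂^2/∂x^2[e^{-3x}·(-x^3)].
3 x \left(- 3 x^{2} + 6 x - 2\right) e^{- 3 x}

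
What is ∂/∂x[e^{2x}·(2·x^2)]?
4 x \left(x + 1\right) e^{2 x}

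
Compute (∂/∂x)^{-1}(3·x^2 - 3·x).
x^{3} - \frac{3 x^{2}}{2}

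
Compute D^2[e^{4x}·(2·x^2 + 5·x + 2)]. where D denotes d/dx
\left(32 x^{2} + 112 x + 76\right) e^{4 x}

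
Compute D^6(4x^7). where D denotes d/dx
20160 x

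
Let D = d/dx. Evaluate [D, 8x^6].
48 x^{5}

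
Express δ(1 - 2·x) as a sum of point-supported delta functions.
\frac{\delta(x - 1/2)}{2}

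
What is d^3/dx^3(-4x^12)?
- 5280 x^{9}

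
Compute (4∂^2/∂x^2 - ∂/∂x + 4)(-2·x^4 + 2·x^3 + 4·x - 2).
- 8 x^{4} + 16 x^{3} - 102 x^{2} + 64 x - 12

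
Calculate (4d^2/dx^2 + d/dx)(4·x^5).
20 x^{3} \left(x + 16\right)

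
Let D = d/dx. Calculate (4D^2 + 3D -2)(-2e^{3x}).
- 86 e^{3 x}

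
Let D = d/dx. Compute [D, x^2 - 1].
2 x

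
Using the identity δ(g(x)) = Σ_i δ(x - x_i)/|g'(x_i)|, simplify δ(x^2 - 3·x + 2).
\frac{\delta(x - 2) + \delta(x - 1)}{1}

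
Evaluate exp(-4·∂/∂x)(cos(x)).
\cos{\left(x - 4 \right)}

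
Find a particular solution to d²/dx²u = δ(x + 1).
\frac{|x + 1|}{2}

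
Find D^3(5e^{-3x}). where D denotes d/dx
- 135 e^{- 3 x}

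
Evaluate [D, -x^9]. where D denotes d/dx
- 9 x^{8}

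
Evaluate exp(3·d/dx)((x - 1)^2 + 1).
x^{2} + 4 x + 5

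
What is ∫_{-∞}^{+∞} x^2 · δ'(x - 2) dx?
-4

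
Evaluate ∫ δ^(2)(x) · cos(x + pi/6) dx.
- \frac{\sqrt{3}}{2}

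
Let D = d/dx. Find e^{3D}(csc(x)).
\csc{\left(x + 3 \right)}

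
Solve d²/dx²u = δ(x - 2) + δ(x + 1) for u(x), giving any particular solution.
\frac{|x - 2|}{2} + \frac{|x + 1|}{2}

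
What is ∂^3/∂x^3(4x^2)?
0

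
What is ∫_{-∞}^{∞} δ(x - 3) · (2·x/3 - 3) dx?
-1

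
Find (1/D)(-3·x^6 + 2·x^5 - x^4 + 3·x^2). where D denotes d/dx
- \frac{3 x^{7}}{7} + \frac{x^{6}}{3} - \frac{x^{5}}{5} + x^{3}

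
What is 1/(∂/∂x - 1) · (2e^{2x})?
2 e^{2 x}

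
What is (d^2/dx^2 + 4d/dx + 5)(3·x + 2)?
15 x + 22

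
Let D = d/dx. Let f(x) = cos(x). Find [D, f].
- \sin{\left(x \right)}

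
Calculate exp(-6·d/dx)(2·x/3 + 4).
\frac{2 x}{3}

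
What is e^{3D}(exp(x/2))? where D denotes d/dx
e^{\frac{x}{2} + \frac{3}{2}}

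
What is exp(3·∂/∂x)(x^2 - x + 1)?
x^{2} + 5 x + 7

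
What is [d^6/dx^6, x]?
6\frac{d^{5}}{dx^{5}}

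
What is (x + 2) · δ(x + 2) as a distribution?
0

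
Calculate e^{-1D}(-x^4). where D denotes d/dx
- x^{4} + 4 x^{3} - 6 x^{2} + 4 x - 1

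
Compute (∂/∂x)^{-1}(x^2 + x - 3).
\frac{x^{3}}{3} + \frac{x^{2}}{2} - 3 x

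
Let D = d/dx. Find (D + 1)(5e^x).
10 e^{x}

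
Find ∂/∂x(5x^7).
35 x^{6}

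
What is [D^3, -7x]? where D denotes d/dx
-21D^{2}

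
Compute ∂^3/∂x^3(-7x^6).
- 840 x^{3}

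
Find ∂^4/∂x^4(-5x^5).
- 600 x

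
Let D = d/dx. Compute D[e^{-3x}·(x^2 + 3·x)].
\left(- 3 x^{2} - 7 x + 3\right) e^{- 3 x}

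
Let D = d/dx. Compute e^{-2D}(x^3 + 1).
x^{3} - 6 x^{2} + 12 x - 7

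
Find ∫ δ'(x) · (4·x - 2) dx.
-4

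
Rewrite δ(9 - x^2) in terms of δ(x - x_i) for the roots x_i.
\frac{\delta(x - 3) + \delta(x + 3)}{6}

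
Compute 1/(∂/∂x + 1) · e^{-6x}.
- \frac{e^{- 6 x}}{5}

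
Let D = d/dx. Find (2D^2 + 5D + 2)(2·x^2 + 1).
4 x^{2} + 20 x + 10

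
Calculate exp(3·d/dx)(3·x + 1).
3 x + 10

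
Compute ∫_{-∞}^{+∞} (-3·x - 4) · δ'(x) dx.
3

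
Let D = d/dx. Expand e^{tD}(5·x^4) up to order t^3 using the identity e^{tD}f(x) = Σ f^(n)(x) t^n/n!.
5 x \left(4 t^{3} + 6 t^{2} x + 4 t x^{2} + x^{3}\right)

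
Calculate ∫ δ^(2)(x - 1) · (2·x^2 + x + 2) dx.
4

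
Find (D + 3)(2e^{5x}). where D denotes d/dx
16 e^{5 x}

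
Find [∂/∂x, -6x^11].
- 66 x^{10}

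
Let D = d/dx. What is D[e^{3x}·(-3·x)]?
\left(- 9 x - 3\right) e^{3 x}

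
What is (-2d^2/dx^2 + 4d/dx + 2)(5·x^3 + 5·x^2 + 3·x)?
10 x^{3} + 70 x^{2} - 14 x - 8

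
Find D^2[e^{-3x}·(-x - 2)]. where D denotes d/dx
3 \left(- 3 x - 4\right) e^{- 3 x}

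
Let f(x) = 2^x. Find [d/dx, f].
2^{x} \log{\left(2 \right)}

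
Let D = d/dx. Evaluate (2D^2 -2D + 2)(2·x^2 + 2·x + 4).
4 x^{2} - 4 x + 12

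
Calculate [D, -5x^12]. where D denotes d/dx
- 60 x^{11}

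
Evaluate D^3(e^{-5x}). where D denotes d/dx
- 125 e^{- 5 x}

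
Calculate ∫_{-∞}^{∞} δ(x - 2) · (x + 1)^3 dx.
27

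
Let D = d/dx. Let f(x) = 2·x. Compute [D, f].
2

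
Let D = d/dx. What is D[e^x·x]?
\left(x + 1\right) e^{x}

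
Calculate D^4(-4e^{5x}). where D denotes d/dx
- 2500 e^{5 x}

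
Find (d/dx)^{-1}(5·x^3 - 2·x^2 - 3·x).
\frac{5 x^{4}}{4} - \frac{2 x^{3}}{3} - \frac{3 x^{2}}{2}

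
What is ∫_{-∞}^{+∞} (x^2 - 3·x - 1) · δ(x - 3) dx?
-1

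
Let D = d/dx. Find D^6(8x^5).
0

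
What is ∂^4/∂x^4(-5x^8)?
- 8400 x^{4}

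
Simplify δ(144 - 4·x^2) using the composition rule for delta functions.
\frac{\delta(x - 6) + \delta(x + 6)}{48}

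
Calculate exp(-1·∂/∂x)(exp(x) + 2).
e^{x - 1} + 2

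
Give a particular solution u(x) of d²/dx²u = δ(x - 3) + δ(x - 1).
\frac{|x - 3|}{2} + \frac{|x - 1|}{2}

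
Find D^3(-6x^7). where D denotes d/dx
- 1260 x^{4}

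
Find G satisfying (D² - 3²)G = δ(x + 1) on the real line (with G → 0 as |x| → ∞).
-\frac{e^{-3|x + 1|}}{6}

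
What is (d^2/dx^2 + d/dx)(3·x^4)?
12 x^{2} \left(x + 3\right)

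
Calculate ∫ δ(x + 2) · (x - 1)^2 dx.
9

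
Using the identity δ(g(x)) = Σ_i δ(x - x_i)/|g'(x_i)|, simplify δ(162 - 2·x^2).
\frac{\delta(x - 9) + \delta(x + 9)}{36}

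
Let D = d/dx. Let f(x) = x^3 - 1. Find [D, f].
3 x^{2}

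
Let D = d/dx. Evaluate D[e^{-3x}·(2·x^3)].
6 x^{2} \left(1 - x\right) e^{- 3 x}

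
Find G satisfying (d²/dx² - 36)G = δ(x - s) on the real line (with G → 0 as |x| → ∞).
-\frac{e^{-6|x-s|}}{12}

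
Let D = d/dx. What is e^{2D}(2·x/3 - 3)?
\frac{2 x}{3} - \frac{5}{3}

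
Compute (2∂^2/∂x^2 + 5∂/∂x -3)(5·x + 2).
19 - 15 x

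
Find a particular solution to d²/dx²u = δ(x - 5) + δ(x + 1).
\frac{|x - 5|}{2} + \frac{|x + 1|}{2}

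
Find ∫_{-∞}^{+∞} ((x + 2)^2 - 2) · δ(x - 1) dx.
7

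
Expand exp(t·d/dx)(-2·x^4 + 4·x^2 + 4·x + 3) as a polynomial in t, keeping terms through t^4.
- 2 t^{4} - 8 t^{3} x + t^{2} \left(4 - 12 x^{2}\right) + 4 t \left(- 2 x^{3} + 2 x + 1\right) - 2 x^{4} + 4 x^{2} + 4 x + 3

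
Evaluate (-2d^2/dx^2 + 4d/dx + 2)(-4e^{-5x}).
272 e^{- 5 x}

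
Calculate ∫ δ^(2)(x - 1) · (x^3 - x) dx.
6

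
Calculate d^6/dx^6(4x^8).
80640 x^{2}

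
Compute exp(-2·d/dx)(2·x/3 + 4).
\frac{2 x}{3} + \frac{8}{3}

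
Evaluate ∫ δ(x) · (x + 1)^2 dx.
1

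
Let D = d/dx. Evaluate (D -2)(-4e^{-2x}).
16 e^{- 2 x}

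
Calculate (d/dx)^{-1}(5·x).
\frac{5 x^{2}}{2}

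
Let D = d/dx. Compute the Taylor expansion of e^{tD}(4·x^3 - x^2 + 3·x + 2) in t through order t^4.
4 t^{3} + t^{2} \left(12 x - 1\right) + t \left(12 x^{2} - 2 x + 3\right) + 4 x^{3} - x^{2} + 3 x + 2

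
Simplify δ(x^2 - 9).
\frac{\delta(x + 3) + \delta(x - 3)}{6}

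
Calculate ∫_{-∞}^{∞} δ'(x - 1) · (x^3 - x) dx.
-2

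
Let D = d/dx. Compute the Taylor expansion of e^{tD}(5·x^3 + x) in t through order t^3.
5 t^{3} + 15 t^{2} x + t \left(15 x^{2} + 1\right) + 5 x^{3} + x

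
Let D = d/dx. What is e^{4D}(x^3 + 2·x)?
x^{3} + 12 x^{2} + 50 x + 72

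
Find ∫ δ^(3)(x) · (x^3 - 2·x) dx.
-6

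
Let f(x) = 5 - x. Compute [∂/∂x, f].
-1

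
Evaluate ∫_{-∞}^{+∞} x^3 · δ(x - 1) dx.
1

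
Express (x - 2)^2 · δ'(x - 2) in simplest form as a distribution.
0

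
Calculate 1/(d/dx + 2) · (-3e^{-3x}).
3 e^{- 3 x}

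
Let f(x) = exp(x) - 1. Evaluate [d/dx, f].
e^{x}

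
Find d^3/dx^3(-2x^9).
- 1008 x^{6}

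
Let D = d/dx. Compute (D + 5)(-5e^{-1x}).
- 20 e^{- x}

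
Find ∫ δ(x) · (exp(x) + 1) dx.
2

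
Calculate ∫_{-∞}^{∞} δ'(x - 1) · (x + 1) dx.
-1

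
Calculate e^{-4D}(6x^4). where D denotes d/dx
6 x^{4} - 96 x^{3} + 576 x^{2} - 1536 x + 1536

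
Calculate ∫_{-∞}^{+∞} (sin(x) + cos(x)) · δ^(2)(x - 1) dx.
- \sin{\left(1 \right)} - \cos{\left(1 \right)}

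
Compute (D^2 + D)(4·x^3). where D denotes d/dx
12 x \left(x + 2\right)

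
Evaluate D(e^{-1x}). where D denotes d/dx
- e^{- x}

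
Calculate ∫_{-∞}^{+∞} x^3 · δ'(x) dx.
0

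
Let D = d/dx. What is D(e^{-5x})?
- 5 e^{- 5 x}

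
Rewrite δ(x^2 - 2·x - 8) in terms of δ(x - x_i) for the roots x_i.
\frac{\delta(x + 2) + \delta(x - 4)}{6}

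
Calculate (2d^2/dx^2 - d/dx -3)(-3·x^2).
9 x^{2} + 6 x - 12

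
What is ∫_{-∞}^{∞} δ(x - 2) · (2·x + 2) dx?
6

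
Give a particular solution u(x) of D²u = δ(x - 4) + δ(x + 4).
\frac{|x - 4|}{2} + \frac{|x + 4|}{2}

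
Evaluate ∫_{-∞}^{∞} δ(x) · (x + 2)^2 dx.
4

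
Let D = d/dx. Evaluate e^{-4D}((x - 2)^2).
x^{2} - 12 x + 36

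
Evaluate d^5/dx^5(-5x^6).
- 3600 x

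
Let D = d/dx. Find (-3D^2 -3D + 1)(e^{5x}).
- 89 e^{5 x}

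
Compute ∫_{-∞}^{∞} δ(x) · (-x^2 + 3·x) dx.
0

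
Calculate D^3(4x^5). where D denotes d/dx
240 x^{2}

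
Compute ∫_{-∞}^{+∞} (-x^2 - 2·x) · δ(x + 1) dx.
1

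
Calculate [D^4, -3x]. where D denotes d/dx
-12D^{3}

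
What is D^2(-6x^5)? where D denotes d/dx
- 120 x^{3}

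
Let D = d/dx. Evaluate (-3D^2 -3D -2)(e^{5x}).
- 92 e^{5 x}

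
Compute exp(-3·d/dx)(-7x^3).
- 7 x^{3} + 63 x^{2} - 189 x + 189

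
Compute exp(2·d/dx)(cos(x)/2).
\frac{\cos{\left(x + 2 \right)}}{2}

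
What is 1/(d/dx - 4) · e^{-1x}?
- \frac{e^{- x}}{5}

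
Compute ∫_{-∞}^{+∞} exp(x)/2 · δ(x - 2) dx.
\frac{e^{2}}{2}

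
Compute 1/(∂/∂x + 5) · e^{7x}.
\frac{e^{7 x}}{12}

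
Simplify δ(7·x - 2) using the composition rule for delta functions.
\frac{\delta(x - 2/7)}{7}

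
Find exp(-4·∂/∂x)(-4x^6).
- 4 x^{6} + 96 x^{5} - 960 x^{4} + 5120 x^{3} - 15360 x^{2} + 24576 x - 16384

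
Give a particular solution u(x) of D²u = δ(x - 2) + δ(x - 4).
\frac{|x - 2|}{2} + \frac{|x - 4|}{2}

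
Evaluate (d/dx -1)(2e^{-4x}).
- 10 e^{- 4 x}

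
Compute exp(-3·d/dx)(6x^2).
6 x^{2} - 36 x + 54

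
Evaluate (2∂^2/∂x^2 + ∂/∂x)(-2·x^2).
- 4 x - 8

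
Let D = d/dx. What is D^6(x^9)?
60480 x^{3}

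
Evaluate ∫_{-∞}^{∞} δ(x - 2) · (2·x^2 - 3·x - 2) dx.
0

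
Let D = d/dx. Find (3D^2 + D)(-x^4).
4 x^{2} \left(- x - 9\right)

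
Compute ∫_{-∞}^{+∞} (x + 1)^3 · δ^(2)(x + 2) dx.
-6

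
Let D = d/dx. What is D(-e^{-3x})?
3 e^{- 3 x}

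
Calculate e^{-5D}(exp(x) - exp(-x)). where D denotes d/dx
- e^{5 - x} + e^{x - 5}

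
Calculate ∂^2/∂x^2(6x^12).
792 x^{10}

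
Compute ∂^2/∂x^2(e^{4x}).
16 e^{4 x}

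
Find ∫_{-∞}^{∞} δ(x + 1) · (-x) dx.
1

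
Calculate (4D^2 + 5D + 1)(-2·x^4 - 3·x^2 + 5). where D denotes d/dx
- 2 x^{4} - 40 x^{3} - 99 x^{2} - 30 x - 19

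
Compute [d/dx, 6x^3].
18 x^{2}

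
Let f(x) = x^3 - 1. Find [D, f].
3 x^{2}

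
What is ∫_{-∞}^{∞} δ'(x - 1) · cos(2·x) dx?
2 \sin{\left(2 \right)}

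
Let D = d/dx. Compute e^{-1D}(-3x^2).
- 3 x^{2} + 6 x - 3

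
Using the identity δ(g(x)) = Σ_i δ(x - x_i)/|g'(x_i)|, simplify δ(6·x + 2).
\frac{\delta(x + 1/3)}{6}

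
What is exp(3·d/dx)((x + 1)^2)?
x^{2} + 8 x + 16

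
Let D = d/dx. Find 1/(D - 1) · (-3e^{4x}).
- e^{4 x}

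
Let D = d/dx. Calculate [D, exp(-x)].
- e^{- x}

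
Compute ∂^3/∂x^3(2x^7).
420 x^{4}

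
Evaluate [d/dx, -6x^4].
- 24 x^{3}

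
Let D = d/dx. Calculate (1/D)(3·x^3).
\frac{3 x^{4}}{4}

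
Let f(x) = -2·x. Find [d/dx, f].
-2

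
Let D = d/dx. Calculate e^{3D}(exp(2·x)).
e^{2 x + 6}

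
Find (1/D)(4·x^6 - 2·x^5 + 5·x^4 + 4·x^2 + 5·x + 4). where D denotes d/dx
\frac{4 x^{7}}{7} - \frac{x^{6}}{3} + x^{5} + \frac{4 x^{3}}{3} + \frac{5 x^{2}}{2} + 4 x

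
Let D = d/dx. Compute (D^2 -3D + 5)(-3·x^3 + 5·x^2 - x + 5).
- 15 x^{3} + 52 x^{2} - 53 x + 38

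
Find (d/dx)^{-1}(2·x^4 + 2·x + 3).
\frac{2 x^{5}}{5} + x^{2} + 3 x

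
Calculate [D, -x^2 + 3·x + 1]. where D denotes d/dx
3 - 2 x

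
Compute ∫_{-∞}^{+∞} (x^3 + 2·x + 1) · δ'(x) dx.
-2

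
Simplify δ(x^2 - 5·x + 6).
\frac{\delta(x - 3) + \delta(x - 2)}{1}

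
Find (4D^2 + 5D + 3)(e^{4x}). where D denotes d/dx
87 e^{4 x}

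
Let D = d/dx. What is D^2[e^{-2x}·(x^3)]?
2 x \left(2 x^{2} - 6 x + 3\right) e^{- 2 x}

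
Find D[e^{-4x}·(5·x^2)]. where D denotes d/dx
10 x \left(1 - 2 x\right) e^{- 4 x}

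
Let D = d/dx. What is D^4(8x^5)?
960 x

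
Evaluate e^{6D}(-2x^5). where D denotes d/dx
- 2 x^{5} - 60 x^{4} - 720 x^{3} - 4320 x^{2} - 12960 x - 15552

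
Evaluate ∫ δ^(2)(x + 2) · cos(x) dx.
- \cos{\left(2 \right)}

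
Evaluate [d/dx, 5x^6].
30 x^{5}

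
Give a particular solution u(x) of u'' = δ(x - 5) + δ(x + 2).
\frac{|x - 5|}{2} + \frac{|x + 2|}{2}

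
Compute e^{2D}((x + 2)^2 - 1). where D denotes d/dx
x^{2} + 8 x + 15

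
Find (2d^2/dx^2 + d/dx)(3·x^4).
12 x^{2} \left(x + 6\right)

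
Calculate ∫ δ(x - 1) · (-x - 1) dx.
-2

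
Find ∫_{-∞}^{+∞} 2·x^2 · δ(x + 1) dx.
2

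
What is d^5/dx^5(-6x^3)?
0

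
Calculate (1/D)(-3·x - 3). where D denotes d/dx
- \frac{3 x^{2}}{2} - 3 x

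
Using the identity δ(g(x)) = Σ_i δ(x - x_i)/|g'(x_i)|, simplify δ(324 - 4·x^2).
\frac{\delta(x - 9) + \delta(x + 9)}{72}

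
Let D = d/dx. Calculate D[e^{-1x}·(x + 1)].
- x e^{- x}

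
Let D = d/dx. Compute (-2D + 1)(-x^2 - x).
- x^{2} + 3 x + 2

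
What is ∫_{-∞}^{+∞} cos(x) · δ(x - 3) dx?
\cos{\left(3 \right)}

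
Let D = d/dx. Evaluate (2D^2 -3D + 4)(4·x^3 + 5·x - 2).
16 x^{3} - 36 x^{2} + 68 x - 23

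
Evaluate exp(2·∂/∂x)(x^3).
x^{3} + 6 x^{2} + 12 x + 8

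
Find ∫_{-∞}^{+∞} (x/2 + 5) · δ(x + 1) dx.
\frac{9}{2}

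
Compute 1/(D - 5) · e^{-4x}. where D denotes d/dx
- \frac{e^{- 4 x}}{9}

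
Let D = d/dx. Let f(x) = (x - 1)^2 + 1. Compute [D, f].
2 x - 2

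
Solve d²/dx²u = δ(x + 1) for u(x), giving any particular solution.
\frac{|x + 1|}{2}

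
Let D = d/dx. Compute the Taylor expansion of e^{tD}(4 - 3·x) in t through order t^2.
- 3 t - 3 x + 4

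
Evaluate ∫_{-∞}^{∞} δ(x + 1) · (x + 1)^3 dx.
0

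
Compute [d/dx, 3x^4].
12 x^{3}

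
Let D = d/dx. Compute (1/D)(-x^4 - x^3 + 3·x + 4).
- \frac{x^{5}}{5} - \frac{x^{4}}{4} + \frac{3 x^{2}}{2} + 4 x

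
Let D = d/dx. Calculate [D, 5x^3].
15 x^{2}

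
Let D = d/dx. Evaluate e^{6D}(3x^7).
3 x^{7} + 126 x^{6} + 2268 x^{5} + 22680 x^{4} + 136080 x^{3} + 489888 x^{2} + 979776 x + 839808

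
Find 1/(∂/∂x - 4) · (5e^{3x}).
- 5 e^{3 x}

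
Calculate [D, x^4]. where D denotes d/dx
4 x^{3}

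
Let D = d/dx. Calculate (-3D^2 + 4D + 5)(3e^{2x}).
3 e^{2 x}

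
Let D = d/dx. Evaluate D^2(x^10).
90 x^{8}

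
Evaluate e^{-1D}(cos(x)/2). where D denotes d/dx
\frac{\cos{\left(x - 1 \right)}}{2}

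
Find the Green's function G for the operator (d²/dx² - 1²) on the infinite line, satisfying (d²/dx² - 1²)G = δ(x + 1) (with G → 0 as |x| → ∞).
-\frac{e^{-|x + 1|}}{2}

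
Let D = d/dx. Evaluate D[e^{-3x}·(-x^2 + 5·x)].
\left(3 x^{2} - 17 x + 5\right) e^{- 3 x}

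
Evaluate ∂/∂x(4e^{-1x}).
- 4 e^{- x}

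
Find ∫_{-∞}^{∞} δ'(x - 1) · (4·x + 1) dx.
-4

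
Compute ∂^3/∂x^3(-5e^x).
- 5 e^{x}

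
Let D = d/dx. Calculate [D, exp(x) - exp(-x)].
2 \cosh{\left(x \right)}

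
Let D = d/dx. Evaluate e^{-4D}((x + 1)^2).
x^{2} - 6 x + 9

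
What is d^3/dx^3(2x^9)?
1008 x^{6}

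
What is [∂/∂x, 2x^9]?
18 x^{8}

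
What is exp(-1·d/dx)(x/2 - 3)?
\frac{x}{2} - \frac{7}{2}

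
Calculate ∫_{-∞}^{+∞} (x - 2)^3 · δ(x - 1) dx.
-1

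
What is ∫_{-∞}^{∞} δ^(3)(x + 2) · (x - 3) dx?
0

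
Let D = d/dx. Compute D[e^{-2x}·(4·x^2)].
8 x \left(1 - x\right) e^{- 2 x}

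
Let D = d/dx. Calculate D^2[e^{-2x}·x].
4 \left(x - 1\right) e^{- 2 x}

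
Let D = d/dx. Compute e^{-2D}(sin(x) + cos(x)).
\sqrt{2} \cos{\left(- x + \frac{\pi}{4} + 2 \right)}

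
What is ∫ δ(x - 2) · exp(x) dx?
e^{2}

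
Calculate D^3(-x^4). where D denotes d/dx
- 24 x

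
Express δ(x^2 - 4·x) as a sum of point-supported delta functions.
\frac{\delta(x - 4) + \delta(x)}{4}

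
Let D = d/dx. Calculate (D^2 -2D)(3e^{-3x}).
45 e^{- 3 x}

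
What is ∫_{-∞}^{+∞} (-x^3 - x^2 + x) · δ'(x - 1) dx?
4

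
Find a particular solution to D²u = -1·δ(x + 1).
-\frac{|x + 1|}{2}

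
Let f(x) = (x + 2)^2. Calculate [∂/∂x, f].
2 x + 4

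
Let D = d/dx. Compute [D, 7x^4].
28 x^{3}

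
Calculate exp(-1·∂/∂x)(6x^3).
6 x^{3} - 18 x^{2} + 18 x - 6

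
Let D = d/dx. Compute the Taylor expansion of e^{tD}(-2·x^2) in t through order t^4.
- 2 t^{2} - 4 t x - 2 x^{2}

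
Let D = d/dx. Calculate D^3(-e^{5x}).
- 125 e^{5 x}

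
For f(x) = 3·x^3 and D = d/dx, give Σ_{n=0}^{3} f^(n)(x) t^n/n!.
3 t^{3} + 9 t^{2} x + 9 t x^{2} + 3 x^{3}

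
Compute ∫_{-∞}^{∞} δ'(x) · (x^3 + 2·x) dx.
-2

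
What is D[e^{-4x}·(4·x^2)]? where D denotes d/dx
8 x \left(1 - 2 x\right) e^{- 4 x}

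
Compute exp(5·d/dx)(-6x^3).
- 6 x^{3} - 90 x^{2} - 450 x - 750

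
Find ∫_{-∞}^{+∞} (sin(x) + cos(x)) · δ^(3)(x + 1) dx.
\cos{\left(1 \right)} + \sin{\left(1 \right)}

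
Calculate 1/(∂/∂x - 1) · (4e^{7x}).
\frac{2 e^{7 x}}{3}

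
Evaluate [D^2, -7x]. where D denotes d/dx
-14D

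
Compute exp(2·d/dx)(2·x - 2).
2 x + 2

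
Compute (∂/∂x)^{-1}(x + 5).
\frac{x^{2}}{2} + 5 x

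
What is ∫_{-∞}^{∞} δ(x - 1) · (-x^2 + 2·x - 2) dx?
-1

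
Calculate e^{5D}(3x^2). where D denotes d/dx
3 x^{2} + 30 x + 75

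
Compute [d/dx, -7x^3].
- 21 x^{2}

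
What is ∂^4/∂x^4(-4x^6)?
- 1440 x^{2}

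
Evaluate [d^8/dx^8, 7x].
56\frac{d^{7}}{dx^{7}}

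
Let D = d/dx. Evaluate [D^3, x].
3D^{2}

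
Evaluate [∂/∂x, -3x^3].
- 9 x^{2}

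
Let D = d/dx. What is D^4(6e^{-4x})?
1536 e^{- 4 x}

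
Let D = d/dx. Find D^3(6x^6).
720 x^{3}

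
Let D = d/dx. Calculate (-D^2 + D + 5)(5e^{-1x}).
15 e^{- x}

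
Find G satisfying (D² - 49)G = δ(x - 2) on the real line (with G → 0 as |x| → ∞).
-\frac{e^{-7|x - 2|}}{14}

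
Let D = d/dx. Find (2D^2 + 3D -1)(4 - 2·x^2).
2 x^{2} - 12 x - 12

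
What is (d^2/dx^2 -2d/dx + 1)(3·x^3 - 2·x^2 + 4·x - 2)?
3 x^{3} - 20 x^{2} + 30 x - 14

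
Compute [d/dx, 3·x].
3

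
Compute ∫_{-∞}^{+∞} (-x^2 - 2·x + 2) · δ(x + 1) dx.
3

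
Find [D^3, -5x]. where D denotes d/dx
-15D^{2}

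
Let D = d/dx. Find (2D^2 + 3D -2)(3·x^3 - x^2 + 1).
- 6 x^{3} + 29 x^{2} + 30 x - 6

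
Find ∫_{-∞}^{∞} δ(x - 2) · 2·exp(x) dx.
2 e^{2}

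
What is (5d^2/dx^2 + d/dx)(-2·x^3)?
6 x \left(- x - 10\right)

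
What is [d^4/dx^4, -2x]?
-8\frac{d^{3}}{dx^{3}}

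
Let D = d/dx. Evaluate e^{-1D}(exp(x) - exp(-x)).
- e^{1 - x} + e^{x - 1}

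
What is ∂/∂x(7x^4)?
28 x^{3}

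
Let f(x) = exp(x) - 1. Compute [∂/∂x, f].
e^{x}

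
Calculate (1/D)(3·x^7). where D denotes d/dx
\frac{3 x^{8}}{8}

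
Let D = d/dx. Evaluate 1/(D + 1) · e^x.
\frac{e^{x}}{2}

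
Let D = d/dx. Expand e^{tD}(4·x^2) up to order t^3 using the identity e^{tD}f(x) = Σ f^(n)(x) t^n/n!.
4 t^{2} + 8 t x + 4 x^{2}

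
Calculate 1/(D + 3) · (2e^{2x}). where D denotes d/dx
\frac{2 e^{2 x}}{5}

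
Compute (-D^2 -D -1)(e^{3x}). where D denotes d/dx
- 13 e^{3 x}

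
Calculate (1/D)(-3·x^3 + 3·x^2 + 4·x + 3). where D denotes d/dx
- \frac{3 x^{4}}{4} + x^{3} + 2 x^{2} + 3 x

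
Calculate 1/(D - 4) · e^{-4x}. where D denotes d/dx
- \frac{e^{- 4 x}}{8}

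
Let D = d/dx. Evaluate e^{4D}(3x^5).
3 x^{5} + 60 x^{4} + 480 x^{3} + 1920 x^{2} + 3840 x + 3072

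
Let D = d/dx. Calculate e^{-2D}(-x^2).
- x^{2} + 4 x - 4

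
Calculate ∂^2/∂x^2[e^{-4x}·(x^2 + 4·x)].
2 \left(8 x^{2} + 24 x - 15\right) e^{- 4 x}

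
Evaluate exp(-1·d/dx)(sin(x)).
\sin{\left(x - 1 \right)}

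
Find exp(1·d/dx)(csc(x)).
\csc{\left(x + 1 \right)}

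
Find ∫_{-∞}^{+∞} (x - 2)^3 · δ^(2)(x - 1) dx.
-6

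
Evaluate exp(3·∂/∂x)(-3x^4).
- 3 x^{4} - 36 x^{3} - 162 x^{2} - 324 x - 243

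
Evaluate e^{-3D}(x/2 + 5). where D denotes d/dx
\frac{x}{2} + \frac{7}{2}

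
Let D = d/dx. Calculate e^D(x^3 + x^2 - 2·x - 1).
x^{3} + 4 x^{2} + 3 x - 1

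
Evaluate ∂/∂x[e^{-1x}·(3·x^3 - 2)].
\left(- 3 x^{3} + 9 x^{2} + 2\right) e^{- x}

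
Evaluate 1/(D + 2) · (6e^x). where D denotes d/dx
2 e^{x}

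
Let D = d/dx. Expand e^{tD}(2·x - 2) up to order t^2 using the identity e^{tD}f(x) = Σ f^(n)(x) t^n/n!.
2 t + 2 x - 2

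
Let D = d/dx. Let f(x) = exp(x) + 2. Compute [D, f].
e^{x}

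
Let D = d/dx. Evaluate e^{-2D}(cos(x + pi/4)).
\cos{\left(x - 2 + \frac{\pi}{4} \right)}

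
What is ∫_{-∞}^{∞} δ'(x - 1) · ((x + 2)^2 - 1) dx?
-6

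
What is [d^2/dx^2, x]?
2\frac{d}{dx}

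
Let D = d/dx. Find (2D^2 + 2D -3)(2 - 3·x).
9 x - 12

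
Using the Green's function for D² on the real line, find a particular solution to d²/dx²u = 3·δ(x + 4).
\frac{3|x + 4|}{2}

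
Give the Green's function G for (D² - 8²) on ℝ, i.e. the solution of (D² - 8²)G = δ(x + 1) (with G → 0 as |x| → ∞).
-\frac{e^{-8|x + 1|}}{16}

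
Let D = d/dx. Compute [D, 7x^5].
35 x^{4}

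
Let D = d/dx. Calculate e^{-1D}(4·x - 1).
4 x - 5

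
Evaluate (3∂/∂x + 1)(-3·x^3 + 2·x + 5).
- 3 x^{3} - 27 x^{2} + 2 x + 11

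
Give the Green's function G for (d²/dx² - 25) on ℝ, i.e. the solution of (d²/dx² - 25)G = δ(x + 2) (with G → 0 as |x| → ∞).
-\frac{e^{-5|x + 2|}}{10}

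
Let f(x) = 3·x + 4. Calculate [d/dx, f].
3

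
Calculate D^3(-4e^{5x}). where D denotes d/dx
- 500 e^{5 x}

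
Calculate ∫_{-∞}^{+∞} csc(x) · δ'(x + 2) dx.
\cot{\left(2 \right)} \csc{\left(2 \right)}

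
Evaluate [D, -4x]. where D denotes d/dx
-4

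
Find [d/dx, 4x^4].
16 x^{3}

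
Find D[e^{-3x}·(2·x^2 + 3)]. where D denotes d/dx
\left(- 6 x^{2} + 4 x - 9\right) e^{- 3 x}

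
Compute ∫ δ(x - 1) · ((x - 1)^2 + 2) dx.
2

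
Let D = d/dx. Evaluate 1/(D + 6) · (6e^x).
\frac{6 e^{x}}{7}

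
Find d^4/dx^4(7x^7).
5880 x^{3}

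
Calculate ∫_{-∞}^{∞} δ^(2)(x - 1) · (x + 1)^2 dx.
2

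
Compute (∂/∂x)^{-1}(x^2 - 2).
\frac{x^{3}}{3} - 2 x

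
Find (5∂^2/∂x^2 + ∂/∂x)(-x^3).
3 x \left(- x - 10\right)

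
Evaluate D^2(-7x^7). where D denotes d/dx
- 294 x^{5}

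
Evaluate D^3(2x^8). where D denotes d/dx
672 x^{5}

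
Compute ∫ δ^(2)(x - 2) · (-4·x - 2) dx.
0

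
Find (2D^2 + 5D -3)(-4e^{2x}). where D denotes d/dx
- 60 e^{2 x}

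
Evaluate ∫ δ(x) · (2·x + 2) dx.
2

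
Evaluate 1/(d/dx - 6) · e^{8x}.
\frac{e^{8 x}}{2}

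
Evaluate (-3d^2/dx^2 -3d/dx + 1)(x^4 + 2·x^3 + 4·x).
x^{4} - 10 x^{3} - 54 x^{2} - 32 x - 12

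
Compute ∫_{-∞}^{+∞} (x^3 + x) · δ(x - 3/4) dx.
\frac{75}{64}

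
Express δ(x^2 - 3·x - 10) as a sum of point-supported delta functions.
\frac{\delta(x - 5) + \delta(x + 2)}{7}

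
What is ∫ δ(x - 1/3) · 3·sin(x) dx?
3 \sin{\left(\frac{1}{3} \right)}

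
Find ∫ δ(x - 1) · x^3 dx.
1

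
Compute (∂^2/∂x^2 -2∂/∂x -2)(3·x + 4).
- 6 x - 14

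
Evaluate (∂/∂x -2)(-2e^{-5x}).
14 e^{- 5 x}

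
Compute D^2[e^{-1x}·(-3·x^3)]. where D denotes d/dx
3 x \left(- x^{2} + 6 x - 6\right) e^{- x}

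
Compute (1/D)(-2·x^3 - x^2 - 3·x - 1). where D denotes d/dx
- \frac{x^{4}}{2} - \frac{x^{3}}{3} - \frac{3 x^{2}}{2} - x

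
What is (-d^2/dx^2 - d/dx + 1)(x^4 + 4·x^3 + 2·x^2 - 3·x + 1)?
x \left(x^{3} - 22 x - 31\right)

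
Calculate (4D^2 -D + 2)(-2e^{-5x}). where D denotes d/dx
- 214 e^{- 5 x}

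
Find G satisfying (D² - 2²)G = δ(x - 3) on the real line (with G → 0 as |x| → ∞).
-\frac{e^{-2|x - 3|}}{4}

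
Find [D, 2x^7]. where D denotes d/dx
14 x^{6}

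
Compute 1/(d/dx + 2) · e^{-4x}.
- \frac{e^{- 4 x}}{2}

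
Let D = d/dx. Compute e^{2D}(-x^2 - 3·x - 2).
- x^{2} - 7 x - 12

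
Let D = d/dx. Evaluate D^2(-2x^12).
- 264 x^{10}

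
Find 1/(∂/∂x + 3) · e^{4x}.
\frac{e^{4 x}}{7}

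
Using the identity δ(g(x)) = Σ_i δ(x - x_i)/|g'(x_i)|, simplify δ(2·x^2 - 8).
\frac{\delta(x - 2) + \delta(x + 2)}{8}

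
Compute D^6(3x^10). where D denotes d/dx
453600 x^{4}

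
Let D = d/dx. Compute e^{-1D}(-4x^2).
- 4 x^{2} + 8 x - 4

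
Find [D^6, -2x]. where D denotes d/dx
-12D^{5}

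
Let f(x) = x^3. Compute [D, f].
3 x^{2}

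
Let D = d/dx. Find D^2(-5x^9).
- 360 x^{7}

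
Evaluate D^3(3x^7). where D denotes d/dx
630 x^{4}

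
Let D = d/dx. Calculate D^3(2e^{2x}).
16 e^{2 x}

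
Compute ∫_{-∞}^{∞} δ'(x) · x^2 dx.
0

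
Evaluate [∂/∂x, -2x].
-2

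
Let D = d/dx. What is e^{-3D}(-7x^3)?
- 7 x^{3} + 63 x^{2} - 189 x + 189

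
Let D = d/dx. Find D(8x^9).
72 x^{8}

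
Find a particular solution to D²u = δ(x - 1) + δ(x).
\frac{|x - 1|}{2} + \frac{|x|}{2}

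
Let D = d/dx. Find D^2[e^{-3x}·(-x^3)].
3 x \left(- 3 x^{2} + 6 x - 2\right) e^{- 3 x}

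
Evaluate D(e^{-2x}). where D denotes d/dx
- 2 e^{- 2 x}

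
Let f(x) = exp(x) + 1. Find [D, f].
e^{x}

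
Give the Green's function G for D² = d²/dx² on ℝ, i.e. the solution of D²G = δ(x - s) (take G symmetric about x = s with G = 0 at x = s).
\frac{|x - s|}{2}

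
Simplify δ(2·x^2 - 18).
\frac{\delta(x - 3) + \delta(x + 3)}{12}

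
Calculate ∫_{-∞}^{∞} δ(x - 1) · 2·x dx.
2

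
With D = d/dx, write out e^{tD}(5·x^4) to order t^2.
5 x^{2} \left(6 t^{2} + 4 t x + x^{2}\right)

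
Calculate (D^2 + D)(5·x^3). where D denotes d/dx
15 x \left(x + 2\right)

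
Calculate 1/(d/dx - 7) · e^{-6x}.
- \frac{e^{- 6 x}}{13}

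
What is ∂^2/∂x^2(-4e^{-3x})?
- 36 e^{- 3 x}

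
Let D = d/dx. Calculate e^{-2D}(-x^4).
- x^{4} + 8 x^{3} - 24 x^{2} + 32 x - 16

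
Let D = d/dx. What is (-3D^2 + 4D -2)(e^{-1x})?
- 9 e^{- x}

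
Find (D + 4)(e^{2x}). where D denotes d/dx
6 e^{2 x}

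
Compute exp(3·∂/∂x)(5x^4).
5 x^{4} + 60 x^{3} + 270 x^{2} + 540 x + 405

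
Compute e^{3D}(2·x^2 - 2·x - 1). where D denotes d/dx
2 x^{2} + 10 x + 11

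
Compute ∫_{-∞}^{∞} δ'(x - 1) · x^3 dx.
-3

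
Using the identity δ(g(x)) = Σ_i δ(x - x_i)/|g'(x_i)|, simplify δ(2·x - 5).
\frac{\delta(x - 5/2)}{2}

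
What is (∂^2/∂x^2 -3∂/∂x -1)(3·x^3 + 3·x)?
- 3 x^{3} - 27 x^{2} + 15 x - 9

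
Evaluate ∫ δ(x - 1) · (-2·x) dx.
-2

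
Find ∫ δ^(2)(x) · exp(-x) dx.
1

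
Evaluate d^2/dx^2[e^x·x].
\left(x + 2\right) e^{x}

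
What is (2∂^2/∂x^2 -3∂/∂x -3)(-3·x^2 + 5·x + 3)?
9 x^{2} + 3 x - 36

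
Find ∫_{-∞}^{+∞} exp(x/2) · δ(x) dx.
1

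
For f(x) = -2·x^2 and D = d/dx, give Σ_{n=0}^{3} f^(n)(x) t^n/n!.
- 2 t^{2} - 4 t x - 2 x^{2}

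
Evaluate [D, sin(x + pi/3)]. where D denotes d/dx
\cos{\left(x + \frac{\pi}{3} \right)}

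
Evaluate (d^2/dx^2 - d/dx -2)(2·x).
- 4 x - 2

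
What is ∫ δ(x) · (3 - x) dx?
3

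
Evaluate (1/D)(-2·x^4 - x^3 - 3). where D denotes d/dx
- \frac{2 x^{5}}{5} - \frac{x^{4}}{4} - 3 x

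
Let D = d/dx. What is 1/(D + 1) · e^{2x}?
\frac{e^{2 x}}{3}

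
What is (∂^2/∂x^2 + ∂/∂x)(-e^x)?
- 2 e^{x}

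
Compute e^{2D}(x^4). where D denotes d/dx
x^{4} + 8 x^{3} + 24 x^{2} + 32 x + 16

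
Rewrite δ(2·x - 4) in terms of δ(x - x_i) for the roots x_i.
\frac{\delta(x - 2)}{2}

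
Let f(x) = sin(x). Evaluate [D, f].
\cos{\left(x \right)}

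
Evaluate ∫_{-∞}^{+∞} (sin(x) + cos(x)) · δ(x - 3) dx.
\cos{\left(3 \right)} + \sin{\left(3 \right)}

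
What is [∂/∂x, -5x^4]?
- 20 x^{3}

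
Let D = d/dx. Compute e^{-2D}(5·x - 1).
5 x - 11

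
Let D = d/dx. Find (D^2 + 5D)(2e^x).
12 e^{x}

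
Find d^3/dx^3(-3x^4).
- 72 x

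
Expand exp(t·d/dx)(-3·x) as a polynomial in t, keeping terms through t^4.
- 3 t - 3 x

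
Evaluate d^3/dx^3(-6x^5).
- 360 x^{2}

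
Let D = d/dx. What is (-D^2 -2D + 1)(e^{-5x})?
- 14 e^{- 5 x}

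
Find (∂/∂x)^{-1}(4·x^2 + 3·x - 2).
\frac{4 x^{3}}{3} + \frac{3 x^{2}}{2} - 2 x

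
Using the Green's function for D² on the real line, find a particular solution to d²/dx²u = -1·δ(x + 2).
-\frac{|x + 2|}{2}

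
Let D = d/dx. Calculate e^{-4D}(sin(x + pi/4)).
\sin{\left(x - 4 + \frac{\pi}{4} \right)}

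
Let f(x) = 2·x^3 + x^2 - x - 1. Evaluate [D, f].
6 x^{2} + 2 x - 1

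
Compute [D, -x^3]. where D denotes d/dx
- 3 x^{2}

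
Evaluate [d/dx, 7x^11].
77 x^{10}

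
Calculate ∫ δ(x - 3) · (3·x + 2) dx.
11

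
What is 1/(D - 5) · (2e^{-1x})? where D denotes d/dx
- \frac{e^{- x}}{3}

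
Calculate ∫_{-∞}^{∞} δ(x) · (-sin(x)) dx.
0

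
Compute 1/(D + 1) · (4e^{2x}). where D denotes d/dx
\frac{4 e^{2 x}}{3}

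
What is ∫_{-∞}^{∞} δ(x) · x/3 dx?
0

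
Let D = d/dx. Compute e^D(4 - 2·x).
2 - 2 x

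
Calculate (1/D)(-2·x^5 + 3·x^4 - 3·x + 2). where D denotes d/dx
- \frac{x^{6}}{3} + \frac{3 x^{5}}{5} - \frac{3 x^{2}}{2} + 2 x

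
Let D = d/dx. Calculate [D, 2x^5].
10 x^{4}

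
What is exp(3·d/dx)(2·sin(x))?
2 \sin{\left(x + 3 \right)}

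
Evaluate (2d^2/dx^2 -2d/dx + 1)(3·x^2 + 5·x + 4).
3 x^{2} - 7 x + 6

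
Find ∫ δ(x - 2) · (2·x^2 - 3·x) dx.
2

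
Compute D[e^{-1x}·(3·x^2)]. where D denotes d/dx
3 x \left(2 - x\right) e^{- x}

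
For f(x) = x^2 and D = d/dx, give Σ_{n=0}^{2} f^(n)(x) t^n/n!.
t^{2} + 2 t x + x^{2}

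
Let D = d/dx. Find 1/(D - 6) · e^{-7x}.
- \frac{e^{- 7 x}}{13}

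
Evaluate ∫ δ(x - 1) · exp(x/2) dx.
e^{\frac{1}{2}}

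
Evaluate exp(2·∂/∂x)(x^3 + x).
x^{3} + 6 x^{2} + 13 x + 10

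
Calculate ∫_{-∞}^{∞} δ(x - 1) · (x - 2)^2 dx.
1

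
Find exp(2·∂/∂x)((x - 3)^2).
x^{2} - 2 x + 1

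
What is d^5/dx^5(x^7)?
2520 x^{2}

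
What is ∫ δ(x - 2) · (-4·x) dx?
-8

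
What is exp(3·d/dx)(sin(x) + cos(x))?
\sqrt{2} \sin{\left(x + \frac{\pi}{4} + 3 \right)}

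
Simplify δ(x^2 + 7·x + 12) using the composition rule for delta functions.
\frac{\delta(x + 3) + \delta(x + 4)}{1}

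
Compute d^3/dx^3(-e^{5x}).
- 125 e^{5 x}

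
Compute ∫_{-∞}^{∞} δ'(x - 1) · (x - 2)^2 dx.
2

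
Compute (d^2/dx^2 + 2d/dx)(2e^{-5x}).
30 e^{- 5 x}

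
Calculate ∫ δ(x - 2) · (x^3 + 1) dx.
9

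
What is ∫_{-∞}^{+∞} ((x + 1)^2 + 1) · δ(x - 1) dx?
5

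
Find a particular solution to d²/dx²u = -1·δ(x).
-\frac{|x|}{2}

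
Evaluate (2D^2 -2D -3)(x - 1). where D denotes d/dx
1 - 3 x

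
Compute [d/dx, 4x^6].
24 x^{5}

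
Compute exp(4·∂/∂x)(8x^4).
8 x^{4} + 128 x^{3} + 768 x^{2} + 2048 x + 2048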